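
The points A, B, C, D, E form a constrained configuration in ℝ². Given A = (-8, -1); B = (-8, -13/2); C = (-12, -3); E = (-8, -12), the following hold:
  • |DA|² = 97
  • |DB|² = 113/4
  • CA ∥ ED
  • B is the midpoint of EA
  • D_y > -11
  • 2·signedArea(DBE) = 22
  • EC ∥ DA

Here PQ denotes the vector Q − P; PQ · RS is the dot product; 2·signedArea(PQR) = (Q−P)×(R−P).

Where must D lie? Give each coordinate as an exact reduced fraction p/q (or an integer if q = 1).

1. D_x = -4  [EC ∥ DA ∩ CA ∥ ED]
2. D_y = -10  [EC ∥ DA ∩ CA ∥ ED]
   → D = (-4, -10)

D = (-4, -10)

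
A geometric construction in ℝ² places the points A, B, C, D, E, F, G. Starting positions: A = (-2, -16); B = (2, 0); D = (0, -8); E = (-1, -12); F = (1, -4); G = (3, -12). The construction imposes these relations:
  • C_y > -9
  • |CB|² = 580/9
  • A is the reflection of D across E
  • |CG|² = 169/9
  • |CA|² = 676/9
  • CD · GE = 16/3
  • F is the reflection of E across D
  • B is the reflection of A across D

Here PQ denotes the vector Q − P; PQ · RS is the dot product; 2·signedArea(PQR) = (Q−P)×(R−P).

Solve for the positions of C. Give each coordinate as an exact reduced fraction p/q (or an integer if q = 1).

C = (4/3, -8)

1. C_x = 4/3  [CD · GE = 16/3]
2. C_y = -8  [|CA|² = 676/9]
   → C = (4/3, -8)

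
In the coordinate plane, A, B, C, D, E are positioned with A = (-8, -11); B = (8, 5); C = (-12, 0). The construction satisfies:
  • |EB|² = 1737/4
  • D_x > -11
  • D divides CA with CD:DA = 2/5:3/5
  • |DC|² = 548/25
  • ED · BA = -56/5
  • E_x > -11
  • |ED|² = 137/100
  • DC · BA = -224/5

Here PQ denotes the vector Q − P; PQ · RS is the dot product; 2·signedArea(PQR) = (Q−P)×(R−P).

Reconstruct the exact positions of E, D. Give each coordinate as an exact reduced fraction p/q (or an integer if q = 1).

D = (-52/5, -22/5)
E = (-10, -11/2)

1. D_x = -52/5  [D divides CA with CD:DA = 2/5:3/5]
2. D_y = -22/5  [D divides CA with CD:DA = 2/5:3/5]
   → D = (-52/5, -22/5)
3. E_x = -10  [line 16·x + 16·y + 248 = 0 ∩ |ED|² = 137/100]
4. E_y = -11/2  [line 16·x + 16·y + 248 = 0 ∩ |ED|² = 137/100]
   → E = (-10, -11/2)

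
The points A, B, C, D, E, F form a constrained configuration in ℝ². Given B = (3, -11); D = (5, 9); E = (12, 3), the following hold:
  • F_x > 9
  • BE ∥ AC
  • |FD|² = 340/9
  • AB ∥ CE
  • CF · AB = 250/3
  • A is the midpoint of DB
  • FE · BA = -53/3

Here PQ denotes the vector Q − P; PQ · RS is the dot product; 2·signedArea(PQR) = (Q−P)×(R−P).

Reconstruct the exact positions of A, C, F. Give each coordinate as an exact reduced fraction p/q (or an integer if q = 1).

A = (4, -1)
C = (13, 13)
F = (29/3, 5)

1. A_x = 4  [A is the midpoint of DB]
2. A_y = -1  [A is the midpoint of DB]
   → A = (4, -1)
3. C_x = 13  [AB ∥ CE ∩ BE ∥ AC]
4. C_y = 13  [AB ∥ CE ∩ BE ∥ AC]
   → C = (13, 13)
5. F_x = 29/3  [line -1·x + -10·y + 179/3 = 0 ∩ |FD|² = 340/9]
6. F_y = 5  [line -1·x + -10·y + 179/3 = 0 ∩ |FD|² = 340/9]
   → F = (29/3, 5)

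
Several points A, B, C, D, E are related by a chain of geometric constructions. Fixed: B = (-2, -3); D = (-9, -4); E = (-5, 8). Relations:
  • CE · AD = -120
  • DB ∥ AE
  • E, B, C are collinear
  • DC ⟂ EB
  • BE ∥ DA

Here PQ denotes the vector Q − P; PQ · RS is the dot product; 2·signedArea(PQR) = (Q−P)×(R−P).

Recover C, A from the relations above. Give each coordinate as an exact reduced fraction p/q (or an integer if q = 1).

1. C_x = -29/13  [E, B, C are collinear ∩ DC ⟂ EB]
2. C_y = -28/13  [E, B, C are collinear ∩ DC ⟂ EB]
   → C = (-29/13, -28/13)
3. A_x = -12  [DB ∥ AE ∩ BE ∥ DA]
4. A_y = 7  [DB ∥ AE ∩ BE ∥ DA]
   → A = (-12, 7)

A = (-12, 7)
C = (-29/13, -28/13)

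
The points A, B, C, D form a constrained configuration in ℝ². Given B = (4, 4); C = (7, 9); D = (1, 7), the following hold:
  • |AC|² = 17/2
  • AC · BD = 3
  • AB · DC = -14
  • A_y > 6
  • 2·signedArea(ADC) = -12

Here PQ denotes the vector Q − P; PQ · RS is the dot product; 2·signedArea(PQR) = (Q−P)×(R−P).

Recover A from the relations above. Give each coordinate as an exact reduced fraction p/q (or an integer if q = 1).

A = (11/2, 13/2)

1. A_x = 11/2  [AB · DC = -14 ∩ 2·signedArea(ADC) = -12]
2. A_y = 13/2  [AB · DC = -14 ∩ 2·signedArea(ADC) = -12]
   → A = (11/2, 13/2)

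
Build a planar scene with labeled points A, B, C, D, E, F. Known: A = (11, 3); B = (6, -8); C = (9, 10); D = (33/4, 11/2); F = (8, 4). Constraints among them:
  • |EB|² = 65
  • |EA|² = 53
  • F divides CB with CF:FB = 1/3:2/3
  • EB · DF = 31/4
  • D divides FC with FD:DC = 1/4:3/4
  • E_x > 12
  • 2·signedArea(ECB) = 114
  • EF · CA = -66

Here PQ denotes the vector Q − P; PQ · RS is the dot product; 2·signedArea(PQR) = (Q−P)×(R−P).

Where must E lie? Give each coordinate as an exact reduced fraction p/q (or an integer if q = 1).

1. E_x = 13  [EF · CA = -66 ∩ EB · DF = 31/4]
2. E_y = -4  [EF · CA = -66 ∩ EB · DF = 31/4]
   → E = (13, -4)

E = (13, -4)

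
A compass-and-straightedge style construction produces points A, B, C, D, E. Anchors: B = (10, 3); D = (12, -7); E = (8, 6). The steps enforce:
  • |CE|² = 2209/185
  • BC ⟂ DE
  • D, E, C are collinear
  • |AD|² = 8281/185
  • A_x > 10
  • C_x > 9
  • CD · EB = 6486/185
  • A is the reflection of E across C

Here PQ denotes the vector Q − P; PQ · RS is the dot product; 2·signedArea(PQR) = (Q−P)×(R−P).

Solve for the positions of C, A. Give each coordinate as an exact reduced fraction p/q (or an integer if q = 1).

A = (1856/185, -112/185)
C = (1668/185, 499/185)

1. C_x = 1668/185  [D, E, C are collinear ∩ BC ⟂ DE]
2. C_y = 499/185  [D, E, C are collinear ∩ BC ⟂ DE]
   → C = (1668/185, 499/185)
3. A_x = 1856/185  [A is the reflection of E across C]
4. A_y = -112/185  [A is the reflection of E across C]
   → A = (1856/185, -112/185)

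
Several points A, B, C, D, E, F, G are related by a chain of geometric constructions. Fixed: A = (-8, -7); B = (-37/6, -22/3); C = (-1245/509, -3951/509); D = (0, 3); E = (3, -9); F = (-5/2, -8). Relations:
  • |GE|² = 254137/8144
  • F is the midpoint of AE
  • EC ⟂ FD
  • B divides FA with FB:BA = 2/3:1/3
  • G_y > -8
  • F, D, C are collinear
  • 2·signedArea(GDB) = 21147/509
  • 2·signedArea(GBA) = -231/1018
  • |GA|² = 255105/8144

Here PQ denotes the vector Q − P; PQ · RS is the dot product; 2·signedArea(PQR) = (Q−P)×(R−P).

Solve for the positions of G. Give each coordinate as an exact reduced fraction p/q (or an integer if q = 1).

G = (-5035/2036, -8023/1018)

1. G_x = -5035/2036  [2·signedArea(GDB) = 21147/509 ∩ 2·signedArea(GBA) = -231/1018]
2. G_y = -8023/1018  [2·signedArea(GDB) = 21147/509 ∩ 2·signedArea(GBA) = -231/1018]
   → G = (-5035/2036, -8023/1018)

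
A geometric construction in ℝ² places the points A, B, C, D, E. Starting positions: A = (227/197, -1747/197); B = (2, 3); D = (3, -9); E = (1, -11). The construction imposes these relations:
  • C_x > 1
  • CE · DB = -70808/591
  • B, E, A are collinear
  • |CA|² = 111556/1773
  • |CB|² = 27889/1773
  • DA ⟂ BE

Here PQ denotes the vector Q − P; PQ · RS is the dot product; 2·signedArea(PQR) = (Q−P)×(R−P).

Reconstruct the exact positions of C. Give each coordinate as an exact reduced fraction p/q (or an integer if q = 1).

1. C_x = 1015/591  [line 1·x + -12·y + -7795/591 = 0 ∩ |CA|² = 111556/1773]
2. C_y = -565/591  [line 1·x + -12·y + -7795/591 = 0 ∩ |CA|² = 111556/1773]
   → C = (1015/591, -565/591)

C = (1015/591, -565/591)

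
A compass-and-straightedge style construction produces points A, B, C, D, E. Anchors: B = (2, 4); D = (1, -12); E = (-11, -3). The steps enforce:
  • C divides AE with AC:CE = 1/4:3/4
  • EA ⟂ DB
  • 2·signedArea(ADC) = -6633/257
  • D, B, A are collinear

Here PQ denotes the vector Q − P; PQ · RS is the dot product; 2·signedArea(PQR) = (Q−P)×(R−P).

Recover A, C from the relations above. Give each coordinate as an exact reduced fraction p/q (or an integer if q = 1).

1. A_x = 389/257  [D, B, A are collinear ∩ EA ⟂ DB]
2. A_y = -972/257  [D, B, A are collinear ∩ EA ⟂ DB]
   → A = (389/257, -972/257)
3. C_x = -415/257  [C divides AE with AC:CE = 1/4:3/4]
4. C_y = -3687/1028  [C divides AE with AC:CE = 1/4:3/4]
   → C = (-415/257, -3687/1028)

A = (389/257, -972/257)
C = (-415/257, -3687/1028)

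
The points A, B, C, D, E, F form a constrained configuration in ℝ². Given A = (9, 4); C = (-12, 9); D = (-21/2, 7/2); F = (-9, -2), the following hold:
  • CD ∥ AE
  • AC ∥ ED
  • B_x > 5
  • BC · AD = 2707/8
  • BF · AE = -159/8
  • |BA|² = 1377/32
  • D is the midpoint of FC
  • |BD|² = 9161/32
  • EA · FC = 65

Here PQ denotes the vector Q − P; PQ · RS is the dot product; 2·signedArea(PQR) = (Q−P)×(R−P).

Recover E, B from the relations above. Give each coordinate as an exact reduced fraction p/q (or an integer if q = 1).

1. E_x = 21/2  [AC ∥ ED ∩ CD ∥ AE]
2. E_y = -3/2  [AC ∥ ED ∩ CD ∥ AE]
   → E = (21/2, -3/2)
3. B_x = 45/8  [BF · AE = -159/8 ∩ BC · AD = 2707/8]
4. B_y = -13/8  [BF · AE = -159/8 ∩ BC · AD = 2707/8]
   → B = (45/8, -13/8)

B = (45/8, -13/8)
E = (21/2, -3/2)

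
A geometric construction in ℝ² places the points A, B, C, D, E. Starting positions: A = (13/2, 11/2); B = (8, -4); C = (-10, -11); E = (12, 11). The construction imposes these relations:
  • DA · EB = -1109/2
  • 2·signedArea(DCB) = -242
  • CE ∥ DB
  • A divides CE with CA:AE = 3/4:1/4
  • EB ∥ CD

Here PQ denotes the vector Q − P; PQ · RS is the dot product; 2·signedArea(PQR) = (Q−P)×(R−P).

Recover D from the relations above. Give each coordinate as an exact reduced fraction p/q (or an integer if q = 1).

D = (-14, -26)

1. D_x = -14  [CE ∥ DB ∩ EB ∥ CD]
2. D_y = -26  [CE ∥ DB ∩ EB ∥ CD]
   → D = (-14, -26)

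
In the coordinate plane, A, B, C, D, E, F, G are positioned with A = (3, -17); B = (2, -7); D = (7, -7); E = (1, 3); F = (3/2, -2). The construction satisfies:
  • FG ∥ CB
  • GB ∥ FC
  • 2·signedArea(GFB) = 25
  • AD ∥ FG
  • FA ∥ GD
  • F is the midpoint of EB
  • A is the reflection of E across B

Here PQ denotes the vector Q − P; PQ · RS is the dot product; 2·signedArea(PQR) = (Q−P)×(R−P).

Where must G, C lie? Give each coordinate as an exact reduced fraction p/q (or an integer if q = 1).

C = (-2, -17)
G = (11/2, 8)

1. G_x = 11/2  [FA ∥ GD ∩ AD ∥ FG]
2. G_y = 8  [FA ∥ GD ∩ AD ∥ FG]
   → G = (11/2, 8)
3. C_x = -2  [FG ∥ CB ∩ GB ∥ FC]
4. C_y = -17  [FG ∥ CB ∩ GB ∥ FC]
   → C = (-2, -17)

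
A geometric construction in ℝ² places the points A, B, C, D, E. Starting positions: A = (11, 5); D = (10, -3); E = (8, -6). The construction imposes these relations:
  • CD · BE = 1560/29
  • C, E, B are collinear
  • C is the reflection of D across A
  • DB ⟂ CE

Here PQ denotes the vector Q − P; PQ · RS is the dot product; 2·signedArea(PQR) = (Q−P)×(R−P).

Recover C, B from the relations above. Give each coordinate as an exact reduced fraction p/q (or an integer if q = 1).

1. C_x = 12  [C is the reflection of D across A]
2. C_y = 13  [C is the reflection of D across A]
   → C = (12, 13)
3. B_x = 252/29  [C, E, B are collinear ∩ DB ⟂ CE]
4. B_y = -79/29  [C, E, B are collinear ∩ DB ⟂ CE]
   → B = (252/29, -79/29)

B = (252/29, -79/29)
C = (12, 13)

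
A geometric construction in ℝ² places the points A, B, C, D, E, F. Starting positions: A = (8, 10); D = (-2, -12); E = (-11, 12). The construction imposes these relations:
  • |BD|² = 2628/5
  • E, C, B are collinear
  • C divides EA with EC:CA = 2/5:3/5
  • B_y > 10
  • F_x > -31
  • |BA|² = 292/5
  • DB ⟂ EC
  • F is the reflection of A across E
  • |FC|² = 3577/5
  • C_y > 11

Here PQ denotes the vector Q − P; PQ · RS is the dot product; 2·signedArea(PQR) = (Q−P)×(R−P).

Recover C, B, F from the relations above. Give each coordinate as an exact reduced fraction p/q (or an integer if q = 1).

B = (2/5, 54/5)
C = (-17/5, 56/5)
F = (-30, 14)

1. C_x = -17/5  [C divides EA with EC:CA = 2/5:3/5]
2. C_y = 56/5  [C divides EA with EC:CA = 2/5:3/5]
   → C = (-17/5, 56/5)
3. B_x = 2/5  [E, C, B are collinear ∩ DB ⟂ EC]
4. B_y = 54/5  [E, C, B are collinear ∩ DB ⟂ EC]
   → B = (2/5, 54/5)
5. F_x = -30  [F is the reflection of A across E]
6. F_y = 14  [F is the reflection of A across E]
   → F = (-30, 14)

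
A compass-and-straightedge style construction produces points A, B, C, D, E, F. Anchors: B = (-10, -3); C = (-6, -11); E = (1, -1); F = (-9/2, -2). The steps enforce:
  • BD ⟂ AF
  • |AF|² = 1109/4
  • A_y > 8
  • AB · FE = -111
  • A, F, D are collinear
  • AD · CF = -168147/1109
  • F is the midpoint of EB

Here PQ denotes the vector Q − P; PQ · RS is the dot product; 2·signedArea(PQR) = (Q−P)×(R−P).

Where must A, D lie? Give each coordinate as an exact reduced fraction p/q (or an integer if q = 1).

1. A_x = 8  [line -11/2·x + -1·y + 53 = 0 ∩ |AF|² = 1109/4]
2. A_y = 9  [line -11/2·x + -1·y + 53 = 0 ∩ |AF|² = 1109/4]
   → A = (8, 9)
3. D_x = -8978/1109  [A, F, D are collinear ∩ BD ⟂ AF]
4. D_y = -5727/1109  [A, F, D are collinear ∩ BD ⟂ AF]
   → D = (-8978/1109, -5727/1109)

A = (8, 9)
D = (-8978/1109, -5727/1109)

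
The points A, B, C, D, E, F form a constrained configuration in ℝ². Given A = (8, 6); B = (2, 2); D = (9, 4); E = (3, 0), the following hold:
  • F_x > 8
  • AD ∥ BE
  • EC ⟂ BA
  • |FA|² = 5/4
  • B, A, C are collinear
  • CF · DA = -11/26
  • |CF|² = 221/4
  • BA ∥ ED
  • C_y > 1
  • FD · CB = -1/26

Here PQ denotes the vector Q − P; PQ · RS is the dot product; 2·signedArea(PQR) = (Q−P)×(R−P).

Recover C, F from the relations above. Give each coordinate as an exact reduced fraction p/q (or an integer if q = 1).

1. C_x = 23/13  [B, A, C are collinear ∩ EC ⟂ BA]
2. C_y = 24/13  [B, A, C are collinear ∩ EC ⟂ BA]
   → C = (23/13, 24/13)
3. F_x = 17/2  [FD · CB = -1/26 ∩ CF · DA = -11/26]
4. F_y = 5  [FD · CB = -1/26 ∩ CF · DA = -11/26]
   → F = (17/2, 5)

C = (23/13, 24/13)
F = (17/2, 5)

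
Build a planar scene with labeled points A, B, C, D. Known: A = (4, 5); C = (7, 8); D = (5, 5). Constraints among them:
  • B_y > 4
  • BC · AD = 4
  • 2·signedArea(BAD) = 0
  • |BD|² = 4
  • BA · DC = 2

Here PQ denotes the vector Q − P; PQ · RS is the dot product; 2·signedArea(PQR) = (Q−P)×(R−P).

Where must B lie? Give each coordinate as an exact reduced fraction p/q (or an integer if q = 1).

1. B_x = 3  [2·signedArea(BAD) = 0 ∩ BA · DC = 2]
2. B_y = 5  [2·signedArea(BAD) = 0 ∩ BA · DC = 2]
   → B = (3, 5)

B = (3, 5)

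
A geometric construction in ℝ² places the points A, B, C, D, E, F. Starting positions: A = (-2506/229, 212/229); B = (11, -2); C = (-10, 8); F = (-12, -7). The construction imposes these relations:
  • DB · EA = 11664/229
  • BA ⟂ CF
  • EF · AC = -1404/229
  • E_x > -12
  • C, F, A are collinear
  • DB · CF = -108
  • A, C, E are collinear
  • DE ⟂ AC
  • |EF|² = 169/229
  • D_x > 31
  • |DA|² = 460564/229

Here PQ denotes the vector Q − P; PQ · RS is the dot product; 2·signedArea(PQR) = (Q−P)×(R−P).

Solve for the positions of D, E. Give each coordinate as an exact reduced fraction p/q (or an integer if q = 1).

1. D_x = 32  [line 2·x + 15·y + 116 = 0 ∩ |DA|² = 460564/229]
2. D_y = -12  [line 2·x + 15·y + 116 = 0 ∩ |DA|² = 460564/229]
   → D = (32, -12)
3. E_x = -2722/229  [DB · EA = 11664/229 ∩ A, C, E are collinear]
4. E_y = -1408/229  [DB · EA = 11664/229 ∩ A, C, E are collinear]
   → E = (-2722/229, -1408/229)

D = (32, -12)
E = (-2722/229, -1408/229)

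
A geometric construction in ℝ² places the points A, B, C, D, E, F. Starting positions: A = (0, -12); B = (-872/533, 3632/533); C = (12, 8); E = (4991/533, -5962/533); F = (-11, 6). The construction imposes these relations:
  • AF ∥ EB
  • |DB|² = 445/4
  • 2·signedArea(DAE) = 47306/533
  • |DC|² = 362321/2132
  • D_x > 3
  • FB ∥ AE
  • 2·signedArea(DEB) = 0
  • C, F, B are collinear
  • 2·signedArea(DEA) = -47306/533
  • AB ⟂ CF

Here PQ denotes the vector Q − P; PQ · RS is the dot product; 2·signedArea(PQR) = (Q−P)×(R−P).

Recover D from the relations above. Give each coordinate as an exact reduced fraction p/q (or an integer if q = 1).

1. D_x = 4119/1066  [2·signedArea(DEB) = 0 ∩ 2·signedArea(DEA) = -47306/533]
2. D_y = -1165/533  [2·signedArea(DEB) = 0 ∩ 2·signedArea(DEA) = -47306/533]
   → D = (4119/1066, -1165/533)

D = (4119/1066, -1165/533)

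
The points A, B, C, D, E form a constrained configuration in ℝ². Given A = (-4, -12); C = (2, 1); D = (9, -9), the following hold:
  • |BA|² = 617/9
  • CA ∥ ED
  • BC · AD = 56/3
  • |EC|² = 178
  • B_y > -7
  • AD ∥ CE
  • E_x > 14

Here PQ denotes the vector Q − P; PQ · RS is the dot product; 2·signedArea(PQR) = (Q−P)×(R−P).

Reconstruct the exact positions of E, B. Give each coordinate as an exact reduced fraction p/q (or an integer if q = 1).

B = (7/3, -20/3)
E = (15, 4)

1. E_x = 15  [CA ∥ ED ∩ AD ∥ CE]
2. E_y = 4  [CA ∥ ED ∩ AD ∥ CE]
   → E = (15, 4)
3. B_x = 7/3  [line -13·x + -3·y + 31/3 = 0 ∩ |BA|² = 617/9]
4. B_y = -20/3  [line -13·x + -3·y + 31/3 = 0 ∩ |BA|² = 617/9]
   → B = (7/3, -20/3)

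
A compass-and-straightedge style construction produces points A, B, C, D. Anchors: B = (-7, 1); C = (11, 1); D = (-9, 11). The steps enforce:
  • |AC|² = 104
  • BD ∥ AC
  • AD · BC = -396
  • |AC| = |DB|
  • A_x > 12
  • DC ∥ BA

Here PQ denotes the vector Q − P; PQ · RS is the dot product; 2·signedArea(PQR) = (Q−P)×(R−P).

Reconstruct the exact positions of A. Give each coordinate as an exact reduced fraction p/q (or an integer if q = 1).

A = (13, -9)

1. A_x = 13  [BD ∥ AC ∩ DC ∥ BA]
2. A_y = -9  [BD ∥ AC ∩ DC ∥ BA]
   → A = (13, -9)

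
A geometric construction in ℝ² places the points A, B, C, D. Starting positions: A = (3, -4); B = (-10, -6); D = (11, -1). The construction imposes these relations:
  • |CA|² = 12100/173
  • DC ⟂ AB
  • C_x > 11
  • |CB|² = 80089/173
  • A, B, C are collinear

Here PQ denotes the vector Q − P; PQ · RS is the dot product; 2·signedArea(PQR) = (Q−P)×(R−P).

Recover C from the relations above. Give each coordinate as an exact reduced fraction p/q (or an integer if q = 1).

1. C_x = 1949/173  [A, B, C are collinear ∩ DC ⟂ AB]
2. C_y = -472/173  [A, B, C are collinear ∩ DC ⟂ AB]
   → C = (1949/173, -472/173)

C = (1949/173, -472/173)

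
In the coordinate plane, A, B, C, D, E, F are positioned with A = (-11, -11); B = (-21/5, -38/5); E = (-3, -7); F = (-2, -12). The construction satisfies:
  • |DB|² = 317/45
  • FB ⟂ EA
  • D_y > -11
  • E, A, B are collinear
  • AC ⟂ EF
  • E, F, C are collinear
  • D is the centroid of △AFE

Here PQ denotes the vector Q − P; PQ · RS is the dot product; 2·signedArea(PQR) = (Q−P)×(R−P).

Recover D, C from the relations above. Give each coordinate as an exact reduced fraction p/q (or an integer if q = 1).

C = (-33/13, -121/13)
D = (-16/3, -10)

1. D_x = -16/3  [D is the centroid of △AFE]
2. D_y = -10  [D is the centroid of △AFE]
   → D = (-16/3, -10)
3. C_x = -33/13  [E, F, C are collinear ∩ AC ⟂ EF]
4. C_y = -121/13  [E, F, C are collinear ∩ AC ⟂ EF]
   → C = (-33/13, -121/13)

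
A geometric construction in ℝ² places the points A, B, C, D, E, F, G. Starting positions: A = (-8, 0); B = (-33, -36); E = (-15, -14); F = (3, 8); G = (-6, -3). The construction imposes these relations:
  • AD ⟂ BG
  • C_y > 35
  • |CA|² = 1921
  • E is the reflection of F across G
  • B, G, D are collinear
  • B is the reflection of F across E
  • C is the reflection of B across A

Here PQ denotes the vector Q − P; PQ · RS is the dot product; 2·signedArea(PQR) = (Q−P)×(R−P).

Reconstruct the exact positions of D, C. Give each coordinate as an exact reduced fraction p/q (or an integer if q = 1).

C = (17, 36)
D = (-1077/202, -441/202)

1. D_x = -1077/202  [B, G, D are collinear ∩ AD ⟂ BG]
2. D_y = -441/202  [B, G, D are collinear ∩ AD ⟂ BG]
   → D = (-1077/202, -441/202)
3. C_x = 17  [C is the reflection of B across A]
4. C_y = 36  [C is the reflection of B across A]
   → C = (17, 36)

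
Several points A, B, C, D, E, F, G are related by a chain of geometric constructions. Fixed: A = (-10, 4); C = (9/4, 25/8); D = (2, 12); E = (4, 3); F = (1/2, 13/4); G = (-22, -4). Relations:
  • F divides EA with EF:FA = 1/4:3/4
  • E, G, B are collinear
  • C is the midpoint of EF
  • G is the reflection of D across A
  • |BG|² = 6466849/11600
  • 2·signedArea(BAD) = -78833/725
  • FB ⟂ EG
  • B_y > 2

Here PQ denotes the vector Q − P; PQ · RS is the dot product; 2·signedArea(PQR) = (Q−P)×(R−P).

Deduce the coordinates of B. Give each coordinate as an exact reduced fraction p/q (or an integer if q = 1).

B = (1159/1450, 6201/2900)

1. B_x = 1159/1450  [E, G, B are collinear ∩ FB ⟂ EG]
2. B_y = 6201/2900  [E, G, B are collinear ∩ FB ⟂ EG]
   → B = (1159/1450, 6201/2900)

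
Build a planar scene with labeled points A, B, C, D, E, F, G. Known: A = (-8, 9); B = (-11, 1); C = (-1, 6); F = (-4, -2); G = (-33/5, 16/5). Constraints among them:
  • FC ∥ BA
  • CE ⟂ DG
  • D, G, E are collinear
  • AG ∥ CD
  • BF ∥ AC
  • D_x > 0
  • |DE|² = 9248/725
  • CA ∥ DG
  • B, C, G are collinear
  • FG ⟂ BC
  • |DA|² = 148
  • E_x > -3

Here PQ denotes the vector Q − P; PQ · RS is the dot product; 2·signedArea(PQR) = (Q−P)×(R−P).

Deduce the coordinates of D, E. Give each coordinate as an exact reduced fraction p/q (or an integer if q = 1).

1. D_x = 2/5  [CA ∥ DG ∩ AG ∥ CD]
2. D_y = 1/5  [CA ∥ DG ∩ AG ∥ CD]
   → D = (2/5, 1/5)
3. E_x = -418/145  [D, G, E are collinear ∩ CE ⟂ DG]
4. E_y = 233/145  [D, G, E are collinear ∩ CE ⟂ DG]
   → E = (-418/145, 233/145)

D = (2/5, 1/5)
E = (-418/145, 233/145)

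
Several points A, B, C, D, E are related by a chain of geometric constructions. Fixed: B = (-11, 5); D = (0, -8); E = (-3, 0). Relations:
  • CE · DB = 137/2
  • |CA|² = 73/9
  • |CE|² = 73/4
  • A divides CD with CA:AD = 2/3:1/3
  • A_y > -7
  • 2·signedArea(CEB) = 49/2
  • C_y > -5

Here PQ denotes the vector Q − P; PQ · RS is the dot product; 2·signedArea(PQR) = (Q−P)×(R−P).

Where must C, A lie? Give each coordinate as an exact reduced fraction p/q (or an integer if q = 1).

1. C_x = -3/2  [2·signedArea(CEB) = 49/2 ∩ CE · DB = 137/2]
2. C_y = -4  [2·signedArea(CEB) = 49/2 ∩ CE · DB = 137/2]
   → C = (-3/2, -4)
3. A_x = -1/2  [A divides CD with CA:AD = 2/3:1/3]
4. A_y = -20/3  [A divides CD with CA:AD = 2/3:1/3]
   → A = (-1/2, -20/3)

A = (-1/2, -20/3)
C = (-3/2, -4)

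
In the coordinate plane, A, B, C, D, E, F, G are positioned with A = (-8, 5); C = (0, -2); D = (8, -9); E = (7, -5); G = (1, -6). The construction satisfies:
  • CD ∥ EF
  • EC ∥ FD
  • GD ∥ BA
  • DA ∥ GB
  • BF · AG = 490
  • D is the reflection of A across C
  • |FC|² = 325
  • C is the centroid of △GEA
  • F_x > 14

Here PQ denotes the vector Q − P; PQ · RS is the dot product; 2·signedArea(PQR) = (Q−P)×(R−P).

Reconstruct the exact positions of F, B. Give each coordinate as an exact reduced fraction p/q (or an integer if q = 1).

B = (-15, 8)
F = (15, -12)

1. F_x = 15  [EC ∥ FD ∩ CD ∥ EF]
2. F_y = -12  [EC ∥ FD ∩ CD ∥ EF]
   → F = (15, -12)
3. B_x = -15  [GD ∥ BA ∩ DA ∥ GB]
4. B_y = 8  [GD ∥ BA ∩ DA ∥ GB]
   → B = (-15, 8)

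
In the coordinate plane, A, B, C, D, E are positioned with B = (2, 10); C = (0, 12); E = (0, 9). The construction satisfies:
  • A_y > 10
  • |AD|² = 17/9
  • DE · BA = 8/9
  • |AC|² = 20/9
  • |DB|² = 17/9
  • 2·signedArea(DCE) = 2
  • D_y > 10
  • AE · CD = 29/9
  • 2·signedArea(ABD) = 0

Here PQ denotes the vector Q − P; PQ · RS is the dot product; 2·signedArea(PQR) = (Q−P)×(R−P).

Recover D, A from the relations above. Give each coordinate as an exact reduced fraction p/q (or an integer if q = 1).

A = (-2/3, 32/3)
D = (2/3, 31/3)

1. D_x = 2/3  [2·signedArea(DCE) = 2]
2. D_y = 31/3  [|DB|² = 17/9]
   → D = (2/3, 31/3)
3. A_x = -2/3  [2·signedArea(ABD) = 0 ∩ DE · BA = 8/9]
4. A_y = 32/3  [2·signedArea(ABD) = 0 ∩ DE · BA = 8/9]
   → A = (-2/3, 32/3)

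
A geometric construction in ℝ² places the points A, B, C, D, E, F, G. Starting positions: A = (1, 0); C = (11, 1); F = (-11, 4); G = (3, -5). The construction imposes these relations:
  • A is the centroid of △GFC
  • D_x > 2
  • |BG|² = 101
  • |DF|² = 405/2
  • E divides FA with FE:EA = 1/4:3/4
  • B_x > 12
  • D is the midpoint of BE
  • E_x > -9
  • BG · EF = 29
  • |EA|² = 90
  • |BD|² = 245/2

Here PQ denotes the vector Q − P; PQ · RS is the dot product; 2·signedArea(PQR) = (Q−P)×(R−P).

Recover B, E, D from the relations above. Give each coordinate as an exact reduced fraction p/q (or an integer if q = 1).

B = (13, -4)
D = (5/2, -1/2)
E = (-8, 3)

1. E_x = -8  [E divides FA with FE:EA = 1/4:3/4]
2. E_y = 3  [E divides FA with FE:EA = 1/4:3/4]
   → E = (-8, 3)
3. B_x = 13  [line 3·x + -1·y + -43 = 0 ∩ |BG|² = 101]
4. B_y = -4  [line 3·x + -1·y + -43 = 0 ∩ |BG|² = 101]
   → B = (13, -4)
5. D_x = 5/2  [D is the midpoint of BE]
6. D_y = -1/2  [D is the midpoint of BE]
   → D = (5/2, -1/2)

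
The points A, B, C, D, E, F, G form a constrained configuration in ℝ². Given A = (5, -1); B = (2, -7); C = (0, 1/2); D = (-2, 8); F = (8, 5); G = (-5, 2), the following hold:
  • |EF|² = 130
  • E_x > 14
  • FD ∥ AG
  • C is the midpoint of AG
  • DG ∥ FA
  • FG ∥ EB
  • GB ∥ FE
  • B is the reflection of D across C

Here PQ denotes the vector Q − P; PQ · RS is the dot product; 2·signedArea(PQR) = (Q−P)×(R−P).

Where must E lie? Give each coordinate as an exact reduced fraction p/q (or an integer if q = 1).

1. E_x = 15  [FG ∥ EB ∩ GB ∥ FE]
2. E_y = -4  [FG ∥ EB ∩ GB ∥ FE]
   → E = (15, -4)

E = (15, -4)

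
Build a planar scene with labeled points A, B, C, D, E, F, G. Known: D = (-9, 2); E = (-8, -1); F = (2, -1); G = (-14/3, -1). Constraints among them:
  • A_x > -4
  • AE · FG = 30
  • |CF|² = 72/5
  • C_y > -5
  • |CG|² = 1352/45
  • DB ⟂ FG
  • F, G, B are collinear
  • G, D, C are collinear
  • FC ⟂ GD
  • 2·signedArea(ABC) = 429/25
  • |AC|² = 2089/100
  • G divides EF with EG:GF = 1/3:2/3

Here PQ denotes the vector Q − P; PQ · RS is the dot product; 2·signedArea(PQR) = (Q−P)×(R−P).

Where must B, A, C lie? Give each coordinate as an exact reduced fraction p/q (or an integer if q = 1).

A = (-7/2, -1)
B = (-9, -1)
C = (-4/25, -103/25)

1. B_x = -9  [F, G, B are collinear ∩ DB ⟂ FG]
2. B_y = -1  [F, G, B are collinear ∩ DB ⟂ FG]
   → B = (-9, -1)
3. A_x = -7/2  [AE · FG = 30]
4. C_x = -4/25  [G, D, C are collinear ∩ FC ⟂ GD]
5. C_y = -103/25  [G, D, C are collinear ∩ FC ⟂ GD]
   → C = (-4/25, -103/25)
6. A_x = -7/2  [AE · FG = 30 ∩ 2·signedArea(ABC) = 429/25]
7. A_y = -1  [AE · FG = 30 ∩ 2·signedArea(ABC) = 429/25]
   → A = (-7/2, -1)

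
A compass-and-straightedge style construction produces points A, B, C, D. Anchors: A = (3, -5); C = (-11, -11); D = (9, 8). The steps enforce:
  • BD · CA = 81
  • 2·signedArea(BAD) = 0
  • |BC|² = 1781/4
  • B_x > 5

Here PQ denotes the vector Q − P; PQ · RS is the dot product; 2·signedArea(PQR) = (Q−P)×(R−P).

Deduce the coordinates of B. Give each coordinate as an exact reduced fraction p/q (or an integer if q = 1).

B = (6, 3/2)

1. B_x = 6  [2·signedArea(BAD) = 0 ∩ BD · CA = 81]
2. B_y = 3/2  [2·signedArea(BAD) = 0 ∩ BD · CA = 81]
   → B = (6, 3/2)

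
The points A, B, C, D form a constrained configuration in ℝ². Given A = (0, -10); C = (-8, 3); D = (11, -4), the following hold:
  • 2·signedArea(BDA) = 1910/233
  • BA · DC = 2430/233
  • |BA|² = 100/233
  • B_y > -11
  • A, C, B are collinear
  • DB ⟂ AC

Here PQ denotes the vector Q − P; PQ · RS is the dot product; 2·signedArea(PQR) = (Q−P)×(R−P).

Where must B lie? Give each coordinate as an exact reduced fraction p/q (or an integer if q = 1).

1. B_x = 80/233  [A, C, B are collinear ∩ DB ⟂ AC]
2. B_y = -2460/233  [A, C, B are collinear ∩ DB ⟂ AC]
   → B = (80/233, -2460/233)

B = (80/233, -2460/233)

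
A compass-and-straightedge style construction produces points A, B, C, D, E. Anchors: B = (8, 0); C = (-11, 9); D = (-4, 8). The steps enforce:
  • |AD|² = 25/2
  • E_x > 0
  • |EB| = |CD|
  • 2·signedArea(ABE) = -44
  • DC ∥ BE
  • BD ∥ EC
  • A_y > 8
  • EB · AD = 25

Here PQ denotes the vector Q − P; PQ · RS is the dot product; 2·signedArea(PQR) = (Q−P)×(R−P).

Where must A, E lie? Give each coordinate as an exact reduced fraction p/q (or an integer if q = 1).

1. E_x = 1  [BD ∥ EC ∩ DC ∥ BE]
2. E_y = 1  [BD ∥ EC ∩ DC ∥ BE]
   → E = (1, 1)
3. A_x = -15/2  [2·signedArea(ABE) = -44 ∩ EB · AD = 25]
4. A_y = 17/2  [2·signedArea(ABE) = -44 ∩ EB · AD = 25]
   → A = (-15/2, 17/2)

A = (-15/2, 17/2)
E = (1, 1)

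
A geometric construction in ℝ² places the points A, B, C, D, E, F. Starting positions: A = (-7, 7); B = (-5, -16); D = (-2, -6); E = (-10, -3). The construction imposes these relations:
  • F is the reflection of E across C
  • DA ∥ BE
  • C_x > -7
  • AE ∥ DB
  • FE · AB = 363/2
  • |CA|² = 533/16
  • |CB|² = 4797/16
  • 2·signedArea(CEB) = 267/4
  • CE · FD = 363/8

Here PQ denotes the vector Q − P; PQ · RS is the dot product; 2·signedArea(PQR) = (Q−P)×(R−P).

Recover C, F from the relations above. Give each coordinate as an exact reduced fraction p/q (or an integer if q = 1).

C = (-13/2, 5/4)
F = (-3, 11/2)

1. C_x = -13/2  [line 13·x + 5·y + 313/4 = 0 ∩ |CA|² = 533/16]
2. C_y = 5/4  [line 13·x + 5·y + 313/4 = 0 ∩ |CA|² = 533/16]
   → C = (-13/2, 5/4)
3. F_x = -3  [F is the reflection of E across C]
4. F_y = 11/2  [F is the reflection of E across C]
   → F = (-3, 11/2)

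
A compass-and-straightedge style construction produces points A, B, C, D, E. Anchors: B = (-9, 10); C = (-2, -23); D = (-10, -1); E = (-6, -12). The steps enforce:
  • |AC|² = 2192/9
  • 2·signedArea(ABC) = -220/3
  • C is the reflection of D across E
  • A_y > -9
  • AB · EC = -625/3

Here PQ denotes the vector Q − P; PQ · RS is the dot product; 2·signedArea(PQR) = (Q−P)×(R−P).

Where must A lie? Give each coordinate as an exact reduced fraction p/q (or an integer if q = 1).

1. A_x = -22/3  [AB · EC = -625/3 ∩ 2·signedArea(ABC) = -220/3]
2. A_y = -25/3  [AB · EC = -625/3 ∩ 2·signedArea(ABC) = -220/3]
   → A = (-22/3, -25/3)

A = (-22/3, -25/3)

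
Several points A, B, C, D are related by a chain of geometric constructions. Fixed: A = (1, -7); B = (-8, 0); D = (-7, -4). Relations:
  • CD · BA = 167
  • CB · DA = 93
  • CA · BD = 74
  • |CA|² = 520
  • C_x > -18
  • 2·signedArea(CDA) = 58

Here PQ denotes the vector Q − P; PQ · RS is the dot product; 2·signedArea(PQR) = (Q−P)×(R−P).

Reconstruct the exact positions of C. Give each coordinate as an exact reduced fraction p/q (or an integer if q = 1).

1. C_x = -17  [CD · BA = 167 ∩ CA · BD = 74]
2. C_y = 7  [CD · BA = 167 ∩ CA · BD = 74]
   → C = (-17, 7)

C = (-17, 7)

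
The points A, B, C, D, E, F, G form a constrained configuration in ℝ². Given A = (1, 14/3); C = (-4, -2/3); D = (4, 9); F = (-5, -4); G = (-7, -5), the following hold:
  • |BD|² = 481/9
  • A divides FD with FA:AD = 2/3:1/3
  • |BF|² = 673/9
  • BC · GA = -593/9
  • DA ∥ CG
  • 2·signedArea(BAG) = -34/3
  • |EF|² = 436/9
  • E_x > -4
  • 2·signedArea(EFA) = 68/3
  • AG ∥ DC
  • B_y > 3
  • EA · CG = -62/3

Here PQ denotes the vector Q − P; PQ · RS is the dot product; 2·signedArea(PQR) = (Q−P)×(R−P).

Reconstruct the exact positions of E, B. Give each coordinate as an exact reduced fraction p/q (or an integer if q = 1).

B = (-1, 11/3)
E = (-3, 8/3)

1. E_x = -3  [2·signedArea(EFA) = 68/3 ∩ EA · CG = -62/3]
2. E_y = 8/3  [2·signedArea(EFA) = 68/3 ∩ EA · CG = -62/3]
   → E = (-3, 8/3)
3. B_x = -1  [2·signedArea(BAG) = -34/3 ∩ BC · GA = -593/9]
4. B_y = 11/3  [2·signedArea(BAG) = -34/3 ∩ BC · GA = -593/9]
   → B = (-1, 11/3)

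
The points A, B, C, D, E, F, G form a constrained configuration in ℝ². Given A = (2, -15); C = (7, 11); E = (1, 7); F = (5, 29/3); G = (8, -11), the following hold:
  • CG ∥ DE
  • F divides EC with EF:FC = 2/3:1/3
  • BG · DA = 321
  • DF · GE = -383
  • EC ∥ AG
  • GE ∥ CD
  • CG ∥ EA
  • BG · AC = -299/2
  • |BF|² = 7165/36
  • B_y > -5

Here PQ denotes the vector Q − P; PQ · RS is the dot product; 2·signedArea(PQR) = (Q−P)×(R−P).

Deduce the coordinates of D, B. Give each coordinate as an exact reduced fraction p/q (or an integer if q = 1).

B = (3/2, -4)
D = (0, 29)

1. D_x = 0  [CG ∥ DE ∩ GE ∥ CD]
2. D_y = 29  [CG ∥ DE ∩ GE ∥ CD]
   → D = (0, 29)
3. B_x = 3/2  [BG · AC = -299/2 ∩ BG · DA = 321]
4. B_y = -4  [BG · AC = -299/2 ∩ BG · DA = 321]
   → B = (3/2, -4)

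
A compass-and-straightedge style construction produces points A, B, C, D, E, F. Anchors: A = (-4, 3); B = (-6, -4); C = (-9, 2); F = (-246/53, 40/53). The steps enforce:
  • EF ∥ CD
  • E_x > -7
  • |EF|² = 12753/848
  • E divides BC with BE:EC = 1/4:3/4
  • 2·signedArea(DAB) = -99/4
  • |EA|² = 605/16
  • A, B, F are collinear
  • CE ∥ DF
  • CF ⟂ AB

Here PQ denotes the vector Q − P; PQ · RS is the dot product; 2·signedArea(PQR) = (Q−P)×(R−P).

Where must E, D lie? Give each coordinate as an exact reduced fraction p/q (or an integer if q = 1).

D = (-1461/212, 557/106)
E = (-27/4, -5/2)

1. E_x = -27/4  [E divides BC with BE:EC = 1/4:3/4]
2. E_y = -5/2  [E divides BC with BE:EC = 1/4:3/4]
   → E = (-27/4, -5/2)
3. D_x = -1461/212  [CE ∥ DF ∩ EF ∥ CD]
4. D_y = 557/106  [CE ∥ DF ∩ EF ∥ CD]
   → D = (-1461/212, 557/106)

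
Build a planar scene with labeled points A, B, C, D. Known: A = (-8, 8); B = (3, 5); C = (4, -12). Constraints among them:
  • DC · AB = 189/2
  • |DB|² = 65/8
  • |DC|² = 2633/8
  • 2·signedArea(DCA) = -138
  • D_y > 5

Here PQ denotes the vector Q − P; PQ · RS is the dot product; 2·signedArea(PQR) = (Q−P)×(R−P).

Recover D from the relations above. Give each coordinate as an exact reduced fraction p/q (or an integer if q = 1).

1. D_x = 1/4  [2·signedArea(DCA) = -138 ∩ DC · AB = 189/2]
2. D_y = 23/4  [2·signedArea(DCA) = -138 ∩ DC · AB = 189/2]
   → D = (1/4, 23/4)

D = (1/4, 23/4)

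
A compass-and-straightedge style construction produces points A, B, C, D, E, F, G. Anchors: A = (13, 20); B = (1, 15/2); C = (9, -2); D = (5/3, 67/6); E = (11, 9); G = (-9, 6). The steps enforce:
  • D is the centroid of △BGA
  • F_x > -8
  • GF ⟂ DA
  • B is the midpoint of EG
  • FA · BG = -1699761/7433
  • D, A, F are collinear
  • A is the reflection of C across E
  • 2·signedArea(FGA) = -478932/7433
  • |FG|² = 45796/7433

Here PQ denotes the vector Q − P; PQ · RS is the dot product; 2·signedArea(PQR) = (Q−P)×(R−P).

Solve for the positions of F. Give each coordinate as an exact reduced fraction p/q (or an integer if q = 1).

1. F_x = -55555/7433  [D, A, F are collinear ∩ GF ⟂ DA]
2. F_y = 30046/7433  [D, A, F are collinear ∩ GF ⟂ DA]
   → F = (-55555/7433, 30046/7433)

F = (-55555/7433, 30046/7433)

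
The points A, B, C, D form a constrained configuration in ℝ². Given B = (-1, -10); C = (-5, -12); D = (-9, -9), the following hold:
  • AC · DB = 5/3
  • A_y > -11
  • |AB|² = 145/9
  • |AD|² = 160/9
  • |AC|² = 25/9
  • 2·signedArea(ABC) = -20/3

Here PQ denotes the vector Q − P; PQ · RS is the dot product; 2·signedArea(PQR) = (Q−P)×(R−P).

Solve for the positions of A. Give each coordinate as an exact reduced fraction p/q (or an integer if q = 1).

A = (-5, -31/3)

1. A_x = -5  [2·signedArea(ABC) = -20/3 ∩ AC · DB = 5/3]
2. A_y = -31/3  [2·signedArea(ABC) = -20/3 ∩ AC · DB = 5/3]
   → A = (-5, -31/3)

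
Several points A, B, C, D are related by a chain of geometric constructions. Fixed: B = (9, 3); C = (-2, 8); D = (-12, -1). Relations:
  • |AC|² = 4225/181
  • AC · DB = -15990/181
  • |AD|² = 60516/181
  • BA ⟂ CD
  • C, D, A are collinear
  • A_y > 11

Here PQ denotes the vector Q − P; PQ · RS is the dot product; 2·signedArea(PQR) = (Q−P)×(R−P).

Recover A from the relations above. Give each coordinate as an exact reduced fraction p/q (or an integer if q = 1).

A = (288/181, 2033/181)

1. A_x = 288/181  [C, D, A are collinear ∩ BA ⟂ CD]
2. A_y = 2033/181  [C, D, A are collinear ∩ BA ⟂ CD]
   → A = (288/181, 2033/181)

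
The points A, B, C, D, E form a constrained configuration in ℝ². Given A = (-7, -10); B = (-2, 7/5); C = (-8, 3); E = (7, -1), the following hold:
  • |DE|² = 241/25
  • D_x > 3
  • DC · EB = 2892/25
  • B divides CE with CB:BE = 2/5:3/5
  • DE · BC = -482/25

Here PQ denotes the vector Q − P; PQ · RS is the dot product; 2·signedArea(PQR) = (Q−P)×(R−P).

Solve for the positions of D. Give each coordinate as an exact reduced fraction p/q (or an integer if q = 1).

D = (4, -1/5)

1. D_x = 4  [line 6·x + -8/5·y + -608/25 = 0 ∩ |DE|² = 241/25]
2. D_y = -1/5  [line 6·x + -8/5·y + -608/25 = 0 ∩ |DE|² = 241/25]
   → D = (4, -1/5)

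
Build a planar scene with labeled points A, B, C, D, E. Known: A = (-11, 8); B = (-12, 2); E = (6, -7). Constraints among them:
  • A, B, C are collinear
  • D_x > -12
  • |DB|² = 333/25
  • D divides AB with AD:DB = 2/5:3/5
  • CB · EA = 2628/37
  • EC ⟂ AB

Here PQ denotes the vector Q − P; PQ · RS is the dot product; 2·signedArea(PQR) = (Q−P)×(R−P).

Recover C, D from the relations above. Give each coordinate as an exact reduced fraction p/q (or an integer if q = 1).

C = (-480/37, -142/37)
D = (-57/5, 28/5)

1. C_x = -480/37  [A, B, C are collinear ∩ EC ⟂ AB]
2. C_y = -142/37  [A, B, C are collinear ∩ EC ⟂ AB]
   → C = (-480/37, -142/37)
3. D_x = -57/5  [D divides AB with AD:DB = 2/5:3/5]
4. D_y = 28/5  [D divides AB with AD:DB = 2/5:3/5]
   → D = (-57/5, 28/5)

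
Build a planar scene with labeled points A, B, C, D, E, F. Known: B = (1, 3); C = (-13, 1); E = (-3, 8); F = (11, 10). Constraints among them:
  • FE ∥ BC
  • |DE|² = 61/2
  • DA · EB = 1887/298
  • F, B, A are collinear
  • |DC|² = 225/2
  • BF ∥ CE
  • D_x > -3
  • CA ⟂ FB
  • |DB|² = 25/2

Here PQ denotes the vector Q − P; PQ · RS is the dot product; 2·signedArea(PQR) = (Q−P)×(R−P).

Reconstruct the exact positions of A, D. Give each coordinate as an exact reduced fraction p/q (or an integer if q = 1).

A = (-1391/149, -631/149)
D = (-5/2, 5/2)

1. A_x = -1391/149  [F, B, A are collinear ∩ CA ⟂ FB]
2. A_y = -631/149  [F, B, A are collinear ∩ CA ⟂ FB]
   → A = (-1391/149, -631/149)
3. D_x = -5/2  [line -4·x + 5·y + -45/2 = 0 ∩ |DC|² = 225/2]
4. D_y = 5/2  [line -4·x + 5·y + -45/2 = 0 ∩ |DC|² = 225/2]
   → D = (-5/2, 5/2)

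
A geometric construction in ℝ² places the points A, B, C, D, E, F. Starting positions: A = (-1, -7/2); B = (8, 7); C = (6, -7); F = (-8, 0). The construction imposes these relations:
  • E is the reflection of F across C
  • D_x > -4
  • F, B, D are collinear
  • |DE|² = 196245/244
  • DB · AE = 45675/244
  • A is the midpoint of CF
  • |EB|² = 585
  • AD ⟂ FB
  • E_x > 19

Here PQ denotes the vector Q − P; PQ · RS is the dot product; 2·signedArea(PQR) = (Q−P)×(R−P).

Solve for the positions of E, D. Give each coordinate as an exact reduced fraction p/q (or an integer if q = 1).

1. E_x = 20  [E is the reflection of F across C]
2. E_y = -14  [E is the reflection of F across C]
   → E = (20, -14)
3. D_x = -208/61  [F, B, D are collinear ∩ AD ⟂ FB]
4. D_y = 245/122  [F, B, D are collinear ∩ AD ⟂ FB]
   → D = (-208/61, 245/122)

D = (-208/61, 245/122)
E = (20, -14)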